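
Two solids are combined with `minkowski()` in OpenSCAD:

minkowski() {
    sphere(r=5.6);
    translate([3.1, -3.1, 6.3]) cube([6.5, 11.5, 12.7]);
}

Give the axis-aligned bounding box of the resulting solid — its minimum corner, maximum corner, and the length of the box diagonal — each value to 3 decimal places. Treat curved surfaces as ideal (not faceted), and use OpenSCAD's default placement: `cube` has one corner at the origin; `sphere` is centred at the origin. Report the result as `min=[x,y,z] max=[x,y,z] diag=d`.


A = translate([3.1, -3.1, 6.3]) cube([6.5, 11.5, 12.7]) → bbox [3.1,-3.1,6.3] .. [9.6,8.4,19]
B = sphere(r=5.6) → bbox [-5.6,-5.6,-5.6] .. [5.6,5.6,5.6]
lo = A.lo+B.lo = [3.1-5.6, -3.1-5.6, 6.3-5.6] = [-2.500,-8.700,0.700]
hi = A.hi+B.hi = [9.6+5.6, 8.4+5.6, 19+5.6] = [15.200,14.000,24.600]
diag = √(17.7²+22.7²+23.9²) = √1399.79 = 37.414

min=[-2.500,-8.700,0.700] max=[15.200,14.000,24.600] diag=37.414


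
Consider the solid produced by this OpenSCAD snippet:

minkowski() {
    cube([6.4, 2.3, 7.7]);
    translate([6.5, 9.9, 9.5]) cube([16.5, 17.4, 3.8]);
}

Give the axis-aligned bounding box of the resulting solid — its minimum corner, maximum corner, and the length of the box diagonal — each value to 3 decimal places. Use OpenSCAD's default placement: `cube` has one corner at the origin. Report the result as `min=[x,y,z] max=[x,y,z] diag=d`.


min=[6.500,9.900,9.500] max=[29.400,29.600,21.000] diag=32.323

A = translate([6.5, 9.9, 9.5]) cube([16.5, 17.4, 3.8]) → bbox [6.5,9.9,9.5] .. [23,27.3,13.3]
B = cube([6.4, 2.3, 7.7]) → bbox [0,0,0] .. [6.4,2.3,7.7]
lo = A.lo+B.lo = [6.5+0, 9.9+0, 9.5+0] = [6.500,9.900,9.500]
hi = A.hi+B.hi = [23+6.4, 27.3+2.3, 13.3+7.7] = [29.400,29.600,21.000]
diag = √(22.9²+19.7²+11.5²) = √1044.75 = 32.323


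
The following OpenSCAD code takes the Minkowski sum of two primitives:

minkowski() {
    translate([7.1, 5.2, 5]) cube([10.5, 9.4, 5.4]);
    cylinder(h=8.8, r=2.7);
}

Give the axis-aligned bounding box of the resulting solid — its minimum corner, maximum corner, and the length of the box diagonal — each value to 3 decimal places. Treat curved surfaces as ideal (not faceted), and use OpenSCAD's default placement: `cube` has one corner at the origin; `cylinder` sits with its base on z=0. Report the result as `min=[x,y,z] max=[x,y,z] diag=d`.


A = translate([7.1, 5.2, 5]) cube([10.5, 9.4, 5.4]) → bbox [7.1,5.2,5] .. [17.6,14.6,10.4]
B = cylinder(h=8.8, r=2.7) → bbox [-2.7,-2.7,0] .. [2.7,2.7,8.8]
lo = A.lo+B.lo = [7.1-2.7, 5.2-2.7, 5+0] = [4.400,2.500,5.000]
hi = A.hi+B.hi = [17.6+2.7, 14.6+2.7, 10.4+8.8] = [20.300,17.300,19.200]
diag = √(15.9²+14.8²+14.2²) = √673.49 = 25.952

min=[4.400,2.500,5.000] max=[20.300,17.300,19.200] diag=25.952


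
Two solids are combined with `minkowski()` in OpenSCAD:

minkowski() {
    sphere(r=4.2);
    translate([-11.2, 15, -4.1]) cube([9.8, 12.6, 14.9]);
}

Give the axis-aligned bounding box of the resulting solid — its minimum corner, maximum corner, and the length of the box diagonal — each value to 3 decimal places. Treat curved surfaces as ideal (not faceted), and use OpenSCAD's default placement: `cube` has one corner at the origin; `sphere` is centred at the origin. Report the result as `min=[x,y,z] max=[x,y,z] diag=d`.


min=[-15.400,10.800,-8.300] max=[2.800,31.800,15.000] diag=36.265

A = translate([-11.2, 15, -4.1]) cube([9.8, 12.6, 14.9]) → bbox [-11.2,15,-4.1] .. [-1.4,27.6,10.8]
B = sphere(r=4.2) → bbox [-4.2,-4.2,-4.2] .. [4.2,4.2,4.2]
lo = A.lo+B.lo = [-11.2-4.2, 15-4.2, -4.1-4.2] = [-15.400,10.800,-8.300]
hi = A.hi+B.hi = [-1.4+4.2, 27.6+4.2, 10.8+4.2] = [2.800,31.800,15.000]
diag = √(18.2²+21²+23.3²) = √1315.13 = 36.265


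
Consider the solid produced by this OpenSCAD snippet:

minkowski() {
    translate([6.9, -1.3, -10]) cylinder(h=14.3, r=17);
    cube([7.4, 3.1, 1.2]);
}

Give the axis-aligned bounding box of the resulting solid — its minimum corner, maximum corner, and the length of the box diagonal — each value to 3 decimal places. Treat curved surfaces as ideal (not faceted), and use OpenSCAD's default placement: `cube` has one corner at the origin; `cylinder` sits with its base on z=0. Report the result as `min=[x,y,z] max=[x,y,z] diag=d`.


min=[-10.100,-18.300,-10.000] max=[31.300,18.800,5.500] diag=57.712

A = translate([6.9, -1.3, -10]) cylinder(h=14.3, r=17) → bbox [-10.1,-18.3,-10] .. [23.9,15.7,4.3]
B = cube([7.4, 3.1, 1.2]) → bbox [0,0,0] .. [7.4,3.1,1.2]
lo = A.lo+B.lo = [-10.1+0, -18.3+0, -10+0] = [-10.100,-18.300,-10.000]
hi = A.hi+B.hi = [23.9+7.4, 15.7+3.1, 4.3+1.2] = [31.300,18.800,5.500]
diag = √(41.4²+37.1²+15.5²) = √3330.62 = 57.712


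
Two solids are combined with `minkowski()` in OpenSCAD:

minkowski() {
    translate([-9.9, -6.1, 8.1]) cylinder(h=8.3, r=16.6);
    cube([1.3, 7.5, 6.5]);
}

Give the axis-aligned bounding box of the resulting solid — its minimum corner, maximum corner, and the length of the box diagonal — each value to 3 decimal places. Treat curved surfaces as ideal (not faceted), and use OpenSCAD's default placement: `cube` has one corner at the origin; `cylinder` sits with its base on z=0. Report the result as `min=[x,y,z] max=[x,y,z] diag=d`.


A = translate([-9.9, -6.1, 8.1]) cylinder(h=8.3, r=16.6) → bbox [-26.5,-22.7,8.1] .. [6.7,10.5,16.4]
B = cube([1.3, 7.5, 6.5]) → bbox [0,0,0] .. [1.3,7.5,6.5]
lo = A.lo+B.lo = [-26.5+0, -22.7+0, 8.1+0] = [-26.500,-22.700,8.100]
hi = A.hi+B.hi = [6.7+1.3, 10.5+7.5, 16.4+6.5] = [8.000,18.000,22.900]
diag = √(34.5²+40.7²+14.8²) = √3065.78 = 55.369

min=[-26.500,-22.700,8.100] max=[8.000,18.000,22.900] diag=55.369


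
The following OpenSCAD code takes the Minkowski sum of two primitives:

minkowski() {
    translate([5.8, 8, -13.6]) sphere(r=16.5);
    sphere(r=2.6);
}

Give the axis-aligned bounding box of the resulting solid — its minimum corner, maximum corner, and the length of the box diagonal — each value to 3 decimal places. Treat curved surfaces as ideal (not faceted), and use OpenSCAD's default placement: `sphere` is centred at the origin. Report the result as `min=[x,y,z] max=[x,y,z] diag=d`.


A = translate([5.8, 8, -13.6]) sphere(r=16.5) → bbox [-10.7,-8.5,-30.1] .. [22.3,24.5,2.9]
B = sphere(r=2.6) → bbox [-2.6,-2.6,-2.6] .. [2.6,2.6,2.6]
lo = A.lo+B.lo = [-10.7-2.6, -8.5-2.6, -30.1-2.6] = [-13.300,-11.100,-32.700]
hi = A.hi+B.hi = [22.3+2.6, 24.5+2.6, 2.9+2.6] = [24.900,27.100,5.500]
diag = √(38.2²+38.2²+38.2²) = √4377.72 = 66.164

min=[-13.300,-11.100,-32.700] max=[24.900,27.100,5.500] diag=66.164


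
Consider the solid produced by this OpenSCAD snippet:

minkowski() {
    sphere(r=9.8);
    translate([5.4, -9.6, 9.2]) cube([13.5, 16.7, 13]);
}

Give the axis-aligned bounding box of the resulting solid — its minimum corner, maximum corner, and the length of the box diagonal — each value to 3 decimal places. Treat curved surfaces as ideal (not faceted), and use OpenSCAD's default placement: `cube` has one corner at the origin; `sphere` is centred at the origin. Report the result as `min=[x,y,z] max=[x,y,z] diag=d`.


min=[-4.400,-19.400,-0.600] max=[28.700,16.900,32.000] diag=58.958

A = translate([5.4, -9.6, 9.2]) cube([13.5, 16.7, 13]) → bbox [5.4,-9.6,9.2] .. [18.9,7.1,22.2]
B = sphere(r=9.8) → bbox [-9.8,-9.8,-9.8] .. [9.8,9.8,9.8]
lo = A.lo+B.lo = [5.4-9.8, -9.6-9.8, 9.2-9.8] = [-4.400,-19.400,-0.600]
hi = A.hi+B.hi = [18.9+9.8, 7.1+9.8, 22.2+9.8] = [28.700,16.900,32.000]
diag = √(33.1²+36.3²+32.6²) = √3476.06 = 58.958


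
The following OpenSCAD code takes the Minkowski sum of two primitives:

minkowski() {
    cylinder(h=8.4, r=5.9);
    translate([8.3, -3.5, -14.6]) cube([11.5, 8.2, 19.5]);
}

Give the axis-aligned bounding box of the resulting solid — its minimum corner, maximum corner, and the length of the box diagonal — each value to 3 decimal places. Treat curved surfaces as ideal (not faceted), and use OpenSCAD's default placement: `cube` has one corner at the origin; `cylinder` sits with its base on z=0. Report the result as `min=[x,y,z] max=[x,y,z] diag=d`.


min=[2.400,-9.400,-14.600] max=[25.700,10.600,13.300] diag=41.489

A = translate([8.3, -3.5, -14.6]) cube([11.5, 8.2, 19.5]) → bbox [8.3,-3.5,-14.6] .. [19.8,4.7,4.9]
B = cylinder(h=8.4, r=5.9) → bbox [-5.9,-5.9,0] .. [5.9,5.9,8.4]
lo = A.lo+B.lo = [8.3-5.9, -3.5-5.9, -14.6+0] = [2.400,-9.400,-14.600]
hi = A.hi+B.hi = [19.8+5.9, 4.7+5.9, 4.9+8.4] = [25.700,10.600,13.300]
diag = √(23.3²+20²+27.9²) = √1721.3 = 41.489


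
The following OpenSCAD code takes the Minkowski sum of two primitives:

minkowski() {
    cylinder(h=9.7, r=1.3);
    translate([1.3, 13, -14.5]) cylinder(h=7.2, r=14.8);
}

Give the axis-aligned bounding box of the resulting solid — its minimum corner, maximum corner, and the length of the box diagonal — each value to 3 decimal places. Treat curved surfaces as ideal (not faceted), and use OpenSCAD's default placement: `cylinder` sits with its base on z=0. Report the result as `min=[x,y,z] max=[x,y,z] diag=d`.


A = translate([1.3, 13, -14.5]) cylinder(h=7.2, r=14.8) → bbox [-13.5,-1.8,-14.5] .. [16.1,27.8,-7.3]
B = cylinder(h=9.7, r=1.3) → bbox [-1.3,-1.3,0] .. [1.3,1.3,9.7]
lo = A.lo+B.lo = [-13.5-1.3, -1.8-1.3, -14.5+0] = [-14.800,-3.100,-14.500]
hi = A.hi+B.hi = [16.1+1.3, 27.8+1.3, -7.3+9.7] = [17.400,29.100,2.400]
diag = √(32.2²+32.2²+16.9²) = √2359.29 = 48.573

min=[-14.800,-3.100,-14.500] max=[17.400,29.100,2.400] diag=48.573


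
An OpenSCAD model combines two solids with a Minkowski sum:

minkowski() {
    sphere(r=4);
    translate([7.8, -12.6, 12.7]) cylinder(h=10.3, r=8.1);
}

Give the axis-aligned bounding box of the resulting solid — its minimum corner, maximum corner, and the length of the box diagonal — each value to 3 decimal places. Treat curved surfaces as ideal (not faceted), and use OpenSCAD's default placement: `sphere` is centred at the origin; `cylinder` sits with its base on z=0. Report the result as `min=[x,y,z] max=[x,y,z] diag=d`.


A = translate([7.8, -12.6, 12.7]) cylinder(h=10.3, r=8.1) → bbox [-0.3,-20.7,12.7] .. [15.9,-4.5,23]
B = sphere(r=4) → bbox [-4,-4,-4] .. [4,4,4]
lo = A.lo+B.lo = [-0.3-4, -20.7-4, 12.7-4] = [-4.300,-24.700,8.700]
hi = A.hi+B.hi = [15.9+4, -4.5+4, 23+4] = [19.900,-0.500,27.000]
diag = √(24.2²+24.2²+18.3²) = √1506.17 = 38.809

min=[-4.300,-24.700,8.700] max=[19.900,-0.500,27.000] diag=38.809


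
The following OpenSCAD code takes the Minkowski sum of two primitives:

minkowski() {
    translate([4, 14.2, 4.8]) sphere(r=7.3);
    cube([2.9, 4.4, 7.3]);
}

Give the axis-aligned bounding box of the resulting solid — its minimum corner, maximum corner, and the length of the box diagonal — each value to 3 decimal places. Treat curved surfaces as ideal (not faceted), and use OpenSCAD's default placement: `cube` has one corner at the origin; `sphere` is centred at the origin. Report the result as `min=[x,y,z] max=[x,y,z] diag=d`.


A = translate([4, 14.2, 4.8]) sphere(r=7.3) → bbox [-3.3,6.9,-2.5] .. [11.3,21.5,12.1]
B = cube([2.9, 4.4, 7.3]) → bbox [0,0,0] .. [2.9,4.4,7.3]
lo = A.lo+B.lo = [-3.3+0, 6.9+0, -2.5+0] = [-3.300,6.900,-2.500]
hi = A.hi+B.hi = [11.3+2.9, 21.5+4.4, 12.1+7.3] = [14.200,25.900,19.400]
diag = √(17.5²+19²+21.9²) = √1146.86 = 33.865

min=[-3.300,6.900,-2.500] max=[14.200,25.900,19.400] diag=33.865


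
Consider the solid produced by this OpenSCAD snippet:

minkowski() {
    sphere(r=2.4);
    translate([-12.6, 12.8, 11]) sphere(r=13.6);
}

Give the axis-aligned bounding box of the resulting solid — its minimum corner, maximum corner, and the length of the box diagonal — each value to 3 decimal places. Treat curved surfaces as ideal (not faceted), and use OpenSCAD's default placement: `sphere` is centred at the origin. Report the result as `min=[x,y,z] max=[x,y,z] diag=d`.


A = translate([-12.6, 12.8, 11]) sphere(r=13.6) → bbox [-26.2,-0.8,-2.6] .. [1,26.4,24.6]
B = sphere(r=2.4) → bbox [-2.4,-2.4,-2.4] .. [2.4,2.4,2.4]
lo = A.lo+B.lo = [-26.2-2.4, -0.8-2.4, -2.6-2.4] = [-28.600,-3.200,-5.000]
hi = A.hi+B.hi = [1+2.4, 26.4+2.4, 24.6+2.4] = [3.400,28.800,27.000]
diag = √(32²+32²+32²) = √3072 = 55.426

min=[-28.600,-3.200,-5.000] max=[3.400,28.800,27.000] diag=55.426


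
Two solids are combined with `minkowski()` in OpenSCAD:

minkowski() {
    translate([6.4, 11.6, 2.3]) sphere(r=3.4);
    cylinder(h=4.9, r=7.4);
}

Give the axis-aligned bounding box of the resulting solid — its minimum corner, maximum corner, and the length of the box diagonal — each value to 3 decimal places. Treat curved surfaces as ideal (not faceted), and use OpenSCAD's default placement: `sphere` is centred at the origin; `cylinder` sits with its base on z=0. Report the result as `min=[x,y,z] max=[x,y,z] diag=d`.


A = translate([6.4, 11.6, 2.3]) sphere(r=3.4) → bbox [3,8.2,-1.1] .. [9.8,15,5.7]
B = cylinder(h=4.9, r=7.4) → bbox [-7.4,-7.4,0] .. [7.4,7.4,4.9]
lo = A.lo+B.lo = [3-7.4, 8.2-7.4, -1.1+0] = [-4.400,0.800,-1.100]
hi = A.hi+B.hi = [9.8+7.4, 15+7.4, 5.7+4.9] = [17.200,22.400,10.600]
diag = √(21.6²+21.6²+11.7²) = √1070.01 = 32.711

min=[-4.400,0.800,-1.100] max=[17.200,22.400,10.600] diag=32.711


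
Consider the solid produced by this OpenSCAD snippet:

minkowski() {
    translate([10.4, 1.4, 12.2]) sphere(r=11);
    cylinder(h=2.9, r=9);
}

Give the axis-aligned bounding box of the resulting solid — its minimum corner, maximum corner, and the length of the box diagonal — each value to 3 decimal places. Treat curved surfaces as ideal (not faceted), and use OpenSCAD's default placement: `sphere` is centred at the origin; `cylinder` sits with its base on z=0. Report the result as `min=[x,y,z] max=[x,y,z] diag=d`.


A = translate([10.4, 1.4, 12.2]) sphere(r=11) → bbox [-0.6,-9.6,1.2] .. [21.4,12.4,23.2]
B = cylinder(h=2.9, r=9) → bbox [-9,-9,0] .. [9,9,2.9]
lo = A.lo+B.lo = [-0.6-9, -9.6-9, 1.2+0] = [-9.600,-18.600,1.200]
hi = A.hi+B.hi = [21.4+9, 12.4+9, 23.2+2.9] = [30.400,21.400,26.100]
diag = √(40²+40²+24.9²) = √3820.01 = 61.806

min=[-9.600,-18.600,1.200] max=[30.400,21.400,26.100] diag=61.806


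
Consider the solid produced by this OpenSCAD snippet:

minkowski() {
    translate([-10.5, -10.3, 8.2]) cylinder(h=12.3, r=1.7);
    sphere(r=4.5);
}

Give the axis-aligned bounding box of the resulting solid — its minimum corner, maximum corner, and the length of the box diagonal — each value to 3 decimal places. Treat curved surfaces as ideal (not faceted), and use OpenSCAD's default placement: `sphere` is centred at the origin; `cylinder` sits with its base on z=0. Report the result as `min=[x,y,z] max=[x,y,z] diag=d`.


min=[-16.700,-16.500,3.700] max=[-4.300,-4.100,25.000] diag=27.590

A = translate([-10.5, -10.3, 8.2]) cylinder(h=12.3, r=1.7) → bbox [-12.2,-12,8.2] .. [-8.8,-8.6,20.5]
B = sphere(r=4.5) → bbox [-4.5,-4.5,-4.5] .. [4.5,4.5,4.5]
lo = A.lo+B.lo = [-12.2-4.5, -12-4.5, 8.2-4.5] = [-16.700,-16.500,3.700]
hi = A.hi+B.hi = [-8.8+4.5, -8.6+4.5, 20.5+4.5] = [-4.300,-4.100,25.000]
diag = √(12.4²+12.4²+21.3²) = √761.21 = 27.590


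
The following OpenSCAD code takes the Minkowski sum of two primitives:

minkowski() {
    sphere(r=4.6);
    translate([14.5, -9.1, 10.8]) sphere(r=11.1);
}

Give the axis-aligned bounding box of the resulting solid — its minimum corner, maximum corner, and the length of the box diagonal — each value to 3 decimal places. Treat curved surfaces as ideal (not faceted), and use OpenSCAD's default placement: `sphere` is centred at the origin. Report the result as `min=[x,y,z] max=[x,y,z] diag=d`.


A = translate([14.5, -9.1, 10.8]) sphere(r=11.1) → bbox [3.4,-20.2,-0.3] .. [25.6,2,21.9]
B = sphere(r=4.6) → bbox [-4.6,-4.6,-4.6] .. [4.6,4.6,4.6]
lo = A.lo+B.lo = [3.4-4.6, -20.2-4.6, -0.3-4.6] = [-1.200,-24.800,-4.900]
hi = A.hi+B.hi = [25.6+4.6, 2+4.6, 21.9+4.6] = [30.200,6.600,26.500]
diag = √(31.4²+31.4²+31.4²) = √2957.88 = 54.386

min=[-1.200,-24.800,-4.900] max=[30.200,6.600,26.500] diag=54.386


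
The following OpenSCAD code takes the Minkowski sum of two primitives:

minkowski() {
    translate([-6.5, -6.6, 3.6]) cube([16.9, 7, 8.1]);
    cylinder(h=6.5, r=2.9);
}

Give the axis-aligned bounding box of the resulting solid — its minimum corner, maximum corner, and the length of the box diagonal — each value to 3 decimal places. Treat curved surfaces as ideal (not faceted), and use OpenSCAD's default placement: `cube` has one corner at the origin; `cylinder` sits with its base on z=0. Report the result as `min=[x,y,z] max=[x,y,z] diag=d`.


min=[-9.400,-9.500,3.600] max=[13.300,3.300,18.200] diag=29.871

A = translate([-6.5, -6.6, 3.6]) cube([16.9, 7, 8.1]) → bbox [-6.5,-6.6,3.6] .. [10.4,0.4,11.7]
B = cylinder(h=6.5, r=2.9) → bbox [-2.9,-2.9,0] .. [2.9,2.9,6.5]
lo = A.lo+B.lo = [-6.5-2.9, -6.6-2.9, 3.6+0] = [-9.400,-9.500,3.600]
hi = A.hi+B.hi = [10.4+2.9, 0.4+2.9, 11.7+6.5] = [13.300,3.300,18.200]
diag = √(22.7²+12.8²+14.6²) = √892.29 = 29.871


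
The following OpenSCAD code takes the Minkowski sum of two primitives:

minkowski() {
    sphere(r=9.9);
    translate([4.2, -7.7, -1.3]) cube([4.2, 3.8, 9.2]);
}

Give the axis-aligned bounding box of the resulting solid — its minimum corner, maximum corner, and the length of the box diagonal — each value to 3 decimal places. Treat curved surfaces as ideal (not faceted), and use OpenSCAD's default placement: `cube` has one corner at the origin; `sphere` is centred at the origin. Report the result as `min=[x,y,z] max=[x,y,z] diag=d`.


min=[-5.700,-17.600,-11.200] max=[18.300,6.000,17.800] diag=44.429

A = translate([4.2, -7.7, -1.3]) cube([4.2, 3.8, 9.2]) → bbox [4.2,-7.7,-1.3] .. [8.4,-3.9,7.9]
B = sphere(r=9.9) → bbox [-9.9,-9.9,-9.9] .. [9.9,9.9,9.9]
lo = A.lo+B.lo = [4.2-9.9, -7.7-9.9, -1.3-9.9] = [-5.700,-17.600,-11.200]
hi = A.hi+B.hi = [8.4+9.9, -3.9+9.9, 7.9+9.9] = [18.300,6.000,17.800]
diag = √(24²+23.6²+29²) = √1973.96 = 44.429


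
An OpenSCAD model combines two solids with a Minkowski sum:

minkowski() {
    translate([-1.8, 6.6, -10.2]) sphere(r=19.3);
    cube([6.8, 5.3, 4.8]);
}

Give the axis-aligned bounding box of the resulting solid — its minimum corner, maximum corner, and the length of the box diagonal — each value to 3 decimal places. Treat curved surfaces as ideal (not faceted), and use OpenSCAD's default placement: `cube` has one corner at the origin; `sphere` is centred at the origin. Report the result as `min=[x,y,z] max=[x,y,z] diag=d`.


min=[-21.100,-12.700,-29.500] max=[24.300,31.200,13.900] diag=76.629

A = translate([-1.8, 6.6, -10.2]) sphere(r=19.3) → bbox [-21.1,-12.7,-29.5] .. [17.5,25.9,9.1]
B = cube([6.8, 5.3, 4.8]) → bbox [0,0,0] .. [6.8,5.3,4.8]
lo = A.lo+B.lo = [-21.1+0, -12.7+0, -29.5+0] = [-21.100,-12.700,-29.500]
hi = A.hi+B.hi = [17.5+6.8, 25.9+5.3, 9.1+4.8] = [24.300,31.200,13.900]
diag = √(45.4²+43.9²+43.4²) = √5871.93 = 76.629


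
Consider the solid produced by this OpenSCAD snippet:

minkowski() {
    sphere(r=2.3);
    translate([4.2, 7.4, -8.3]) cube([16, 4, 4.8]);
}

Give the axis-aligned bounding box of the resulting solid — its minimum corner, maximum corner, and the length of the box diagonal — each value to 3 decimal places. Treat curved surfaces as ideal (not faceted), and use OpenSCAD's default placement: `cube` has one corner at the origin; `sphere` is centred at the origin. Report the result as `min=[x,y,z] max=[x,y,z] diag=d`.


A = translate([4.2, 7.4, -8.3]) cube([16, 4, 4.8]) → bbox [4.2,7.4,-8.3] .. [20.2,11.4,-3.5]
B = sphere(r=2.3) → bbox [-2.3,-2.3,-2.3] .. [2.3,2.3,2.3]
lo = A.lo+B.lo = [4.2-2.3, 7.4-2.3, -8.3-2.3] = [1.900,5.100,-10.600]
hi = A.hi+B.hi = [20.2+2.3, 11.4+2.3, -3.5+2.3] = [22.500,13.700,-1.200]
diag = √(20.6²+8.6²+9.4²) = √586.68 = 24.221

min=[1.900,5.100,-10.600] max=[22.500,13.700,-1.200] diag=24.221


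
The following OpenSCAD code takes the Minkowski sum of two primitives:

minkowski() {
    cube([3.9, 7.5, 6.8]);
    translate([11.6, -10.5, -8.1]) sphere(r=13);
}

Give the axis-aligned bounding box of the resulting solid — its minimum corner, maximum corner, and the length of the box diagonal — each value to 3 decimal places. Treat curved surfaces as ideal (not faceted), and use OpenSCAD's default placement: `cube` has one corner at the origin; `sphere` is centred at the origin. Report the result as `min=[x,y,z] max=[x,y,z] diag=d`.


min=[-1.400,-23.500,-21.100] max=[28.500,10.000,11.700] diag=55.607

A = translate([11.6, -10.5, -8.1]) sphere(r=13) → bbox [-1.4,-23.5,-21.1] .. [24.6,2.5,4.9]
B = cube([3.9, 7.5, 6.8]) → bbox [0,0,0] .. [3.9,7.5,6.8]
lo = A.lo+B.lo = [-1.4+0, -23.5+0, -21.1+0] = [-1.400,-23.500,-21.100]
hi = A.hi+B.hi = [24.6+3.9, 2.5+7.5, 4.9+6.8] = [28.500,10.000,11.700]
diag = √(29.9²+33.5²+32.8²) = √3092.1 = 55.607


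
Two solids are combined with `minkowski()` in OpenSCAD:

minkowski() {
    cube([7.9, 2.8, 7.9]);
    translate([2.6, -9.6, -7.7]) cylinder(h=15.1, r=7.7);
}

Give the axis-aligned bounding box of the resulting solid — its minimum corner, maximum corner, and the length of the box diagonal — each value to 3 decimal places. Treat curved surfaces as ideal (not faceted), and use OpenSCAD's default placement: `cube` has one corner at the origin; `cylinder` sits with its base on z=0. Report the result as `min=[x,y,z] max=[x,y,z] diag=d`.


min=[-5.100,-17.300,-7.700] max=[18.200,0.900,15.300] diag=37.458

A = translate([2.6, -9.6, -7.7]) cylinder(h=15.1, r=7.7) → bbox [-5.1,-17.3,-7.7] .. [10.3,-1.9,7.4]
B = cube([7.9, 2.8, 7.9]) → bbox [0,0,0] .. [7.9,2.8,7.9]
lo = A.lo+B.lo = [-5.1+0, -17.3+0, -7.7+0] = [-5.100,-17.300,-7.700]
hi = A.hi+B.hi = [10.3+7.9, -1.9+2.8, 7.4+7.9] = [18.200,0.900,15.300]
diag = √(23.3²+18.2²+23²) = √1403.13 = 37.458


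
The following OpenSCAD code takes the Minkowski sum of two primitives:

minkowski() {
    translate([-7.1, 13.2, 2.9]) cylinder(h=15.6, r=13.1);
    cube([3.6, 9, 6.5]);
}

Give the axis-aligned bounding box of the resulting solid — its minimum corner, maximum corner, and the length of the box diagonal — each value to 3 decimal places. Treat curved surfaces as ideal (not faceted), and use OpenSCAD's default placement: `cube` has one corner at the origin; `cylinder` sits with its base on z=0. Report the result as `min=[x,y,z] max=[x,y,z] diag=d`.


min=[-20.200,0.100,2.900] max=[9.600,35.300,25.000] diag=51.142

A = translate([-7.1, 13.2, 2.9]) cylinder(h=15.6, r=13.1) → bbox [-20.2,0.1,2.9] .. [6,26.3,18.5]
B = cube([3.6, 9, 6.5]) → bbox [0,0,0] .. [3.6,9,6.5]
lo = A.lo+B.lo = [-20.2+0, 0.1+0, 2.9+0] = [-20.200,0.100,2.900]
hi = A.hi+B.hi = [6+3.6, 26.3+9, 18.5+6.5] = [9.600,35.300,25.000]
diag = √(29.8²+35.2²+22.1²) = √2615.49 = 51.142


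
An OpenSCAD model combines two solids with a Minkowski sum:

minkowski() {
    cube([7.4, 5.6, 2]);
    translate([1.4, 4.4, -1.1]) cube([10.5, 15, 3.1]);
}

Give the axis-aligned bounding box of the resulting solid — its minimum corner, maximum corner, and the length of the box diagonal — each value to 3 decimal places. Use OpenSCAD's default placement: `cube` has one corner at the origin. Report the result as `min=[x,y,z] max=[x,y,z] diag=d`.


A = translate([1.4, 4.4, -1.1]) cube([10.5, 15, 3.1]) → bbox [1.4,4.4,-1.1] .. [11.9,19.4,2]
B = cube([7.4, 5.6, 2]) → bbox [0,0,0] .. [7.4,5.6,2]
lo = A.lo+B.lo = [1.4+0, 4.4+0, -1.1+0] = [1.400,4.400,-1.100]
hi = A.hi+B.hi = [11.9+7.4, 19.4+5.6, 2+2] = [19.300,25.000,4.000]
diag = √(17.9²+20.6²+5.1²) = √770.78 = 27.763

min=[1.400,4.400,-1.100] max=[19.300,25.000,4.000] diag=27.763


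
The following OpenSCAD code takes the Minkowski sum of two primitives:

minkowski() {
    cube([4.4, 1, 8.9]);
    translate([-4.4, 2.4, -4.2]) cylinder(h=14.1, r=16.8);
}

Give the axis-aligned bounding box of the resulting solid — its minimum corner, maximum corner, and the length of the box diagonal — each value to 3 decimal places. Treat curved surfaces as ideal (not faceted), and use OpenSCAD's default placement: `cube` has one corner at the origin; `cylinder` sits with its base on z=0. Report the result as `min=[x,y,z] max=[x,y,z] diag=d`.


min=[-21.200,-14.400,-4.200] max=[16.800,20.200,18.800] diag=56.304

A = translate([-4.4, 2.4, -4.2]) cylinder(h=14.1, r=16.8) → bbox [-21.2,-14.4,-4.2] .. [12.4,19.2,9.9]
B = cube([4.4, 1, 8.9]) → bbox [0,0,0] .. [4.4,1,8.9]
lo = A.lo+B.lo = [-21.2+0, -14.4+0, -4.2+0] = [-21.200,-14.400,-4.200]
hi = A.hi+B.hi = [12.4+4.4, 19.2+1, 9.9+8.9] = [16.800,20.200,18.800]
diag = √(38²+34.6²+23²) = √3170.16 = 56.304


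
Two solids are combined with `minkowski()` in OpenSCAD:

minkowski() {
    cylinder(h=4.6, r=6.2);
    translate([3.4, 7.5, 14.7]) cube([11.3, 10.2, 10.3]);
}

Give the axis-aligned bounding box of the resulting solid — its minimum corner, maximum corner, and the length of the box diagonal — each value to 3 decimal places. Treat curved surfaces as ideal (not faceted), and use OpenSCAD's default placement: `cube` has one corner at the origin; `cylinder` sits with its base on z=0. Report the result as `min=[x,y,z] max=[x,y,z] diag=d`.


min=[-2.800,1.300,14.700] max=[20.900,23.900,29.600] diag=35.979

A = translate([3.4, 7.5, 14.7]) cube([11.3, 10.2, 10.3]) → bbox [3.4,7.5,14.7] .. [14.7,17.7,25]
B = cylinder(h=4.6, r=6.2) → bbox [-6.2,-6.2,0] .. [6.2,6.2,4.6]
lo = A.lo+B.lo = [3.4-6.2, 7.5-6.2, 14.7+0] = [-2.800,1.300,14.700]
hi = A.hi+B.hi = [14.7+6.2, 17.7+6.2, 25+4.6] = [20.900,23.900,29.600]
diag = √(23.7²+22.6²+14.9²) = √1294.46 = 35.979


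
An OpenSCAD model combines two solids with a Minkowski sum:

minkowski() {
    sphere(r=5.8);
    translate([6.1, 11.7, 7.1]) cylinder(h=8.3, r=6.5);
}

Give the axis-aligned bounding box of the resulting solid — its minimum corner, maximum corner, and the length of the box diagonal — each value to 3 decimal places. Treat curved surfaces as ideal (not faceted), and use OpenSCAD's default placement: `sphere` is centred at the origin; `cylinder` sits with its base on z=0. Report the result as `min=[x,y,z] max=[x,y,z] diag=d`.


min=[-6.200,-0.600,1.300] max=[18.400,24.000,21.200] diag=40.079

A = translate([6.1, 11.7, 7.1]) cylinder(h=8.3, r=6.5) → bbox [-0.4,5.2,7.1] .. [12.6,18.2,15.4]
B = sphere(r=5.8) → bbox [-5.8,-5.8,-5.8] .. [5.8,5.8,5.8]
lo = A.lo+B.lo = [-0.4-5.8, 5.2-5.8, 7.1-5.8] = [-6.200,-0.600,1.300]
hi = A.hi+B.hi = [12.6+5.8, 18.2+5.8, 15.4+5.8] = [18.400,24.000,21.200]
diag = √(24.6²+24.6²+19.9²) = √1606.33 = 40.079


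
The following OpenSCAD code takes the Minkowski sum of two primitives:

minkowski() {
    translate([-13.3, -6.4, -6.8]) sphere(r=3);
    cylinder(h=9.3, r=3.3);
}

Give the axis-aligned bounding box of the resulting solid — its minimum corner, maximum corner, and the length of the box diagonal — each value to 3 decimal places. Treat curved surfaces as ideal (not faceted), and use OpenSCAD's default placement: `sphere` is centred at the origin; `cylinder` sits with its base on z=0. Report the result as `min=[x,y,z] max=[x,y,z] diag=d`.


A = translate([-13.3, -6.4, -6.8]) sphere(r=3) → bbox [-16.3,-9.4,-9.8] .. [-10.3,-3.4,-3.8]
B = cylinder(h=9.3, r=3.3) → bbox [-3.3,-3.3,0] .. [3.3,3.3,9.3]
lo = A.lo+B.lo = [-16.3-3.3, -9.4-3.3, -9.8+0] = [-19.600,-12.700,-9.800]
hi = A.hi+B.hi = [-10.3+3.3, -3.4+3.3, -3.8+9.3] = [-7.000,-0.100,5.500]
diag = √(12.6²+12.6²+15.3²) = √551.61 = 23.486

min=[-19.600,-12.700,-9.800] max=[-7.000,-0.100,5.500] diag=23.486


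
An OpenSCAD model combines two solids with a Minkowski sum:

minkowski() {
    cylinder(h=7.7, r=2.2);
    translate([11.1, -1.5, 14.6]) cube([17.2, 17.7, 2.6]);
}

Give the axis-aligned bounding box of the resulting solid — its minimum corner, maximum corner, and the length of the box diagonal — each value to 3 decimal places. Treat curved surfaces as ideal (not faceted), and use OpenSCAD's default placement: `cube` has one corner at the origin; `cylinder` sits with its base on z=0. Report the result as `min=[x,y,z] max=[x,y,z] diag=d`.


A = translate([11.1, -1.5, 14.6]) cube([17.2, 17.7, 2.6]) → bbox [11.1,-1.5,14.6] .. [28.3,16.2,17.2]
B = cylinder(h=7.7, r=2.2) → bbox [-2.2,-2.2,0] .. [2.2,2.2,7.7]
lo = A.lo+B.lo = [11.1-2.2, -1.5-2.2, 14.6+0] = [8.900,-3.700,14.600]
hi = A.hi+B.hi = [28.3+2.2, 16.2+2.2, 17.2+7.7] = [30.500,18.400,24.900]
diag = √(21.6²+22.1²+10.3²) = √1061.06 = 32.574

min=[8.900,-3.700,14.600] max=[30.500,18.400,24.900] diag=32.574


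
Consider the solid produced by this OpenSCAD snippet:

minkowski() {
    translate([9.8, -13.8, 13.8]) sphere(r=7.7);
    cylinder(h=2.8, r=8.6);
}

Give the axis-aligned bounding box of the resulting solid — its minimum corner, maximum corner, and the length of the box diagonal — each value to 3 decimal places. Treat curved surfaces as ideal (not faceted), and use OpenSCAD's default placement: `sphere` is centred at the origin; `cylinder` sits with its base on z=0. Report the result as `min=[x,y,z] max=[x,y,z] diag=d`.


A = translate([9.8, -13.8, 13.8]) sphere(r=7.7) → bbox [2.1,-21.5,6.1] .. [17.5,-6.1,21.5]
B = cylinder(h=2.8, r=8.6) → bbox [-8.6,-8.6,0] .. [8.6,8.6,2.8]
lo = A.lo+B.lo = [2.1-8.6, -21.5-8.6, 6.1+0] = [-6.500,-30.100,6.100]
hi = A.hi+B.hi = [17.5+8.6, -6.1+8.6, 21.5+2.8] = [26.100,2.500,24.300]
diag = √(32.6²+32.6²+18.2²) = √2456.76 = 49.566

min=[-6.500,-30.100,6.100] max=[26.100,2.500,24.300] diag=49.566


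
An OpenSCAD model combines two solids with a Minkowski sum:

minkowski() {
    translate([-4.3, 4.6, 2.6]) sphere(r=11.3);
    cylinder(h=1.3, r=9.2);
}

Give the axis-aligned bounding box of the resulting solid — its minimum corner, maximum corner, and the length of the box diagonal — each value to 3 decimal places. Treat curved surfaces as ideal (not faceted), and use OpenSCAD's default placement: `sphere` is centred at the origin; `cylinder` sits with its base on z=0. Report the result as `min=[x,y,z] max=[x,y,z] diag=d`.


min=[-24.800,-15.900,-8.700] max=[16.200,25.100,15.200] diag=62.715

A = translate([-4.3, 4.6, 2.6]) sphere(r=11.3) → bbox [-15.6,-6.7,-8.7] .. [7,15.9,13.9]
B = cylinder(h=1.3, r=9.2) → bbox [-9.2,-9.2,0] .. [9.2,9.2,1.3]
lo = A.lo+B.lo = [-15.6-9.2, -6.7-9.2, -8.7+0] = [-24.800,-15.900,-8.700]
hi = A.hi+B.hi = [7+9.2, 15.9+9.2, 13.9+1.3] = [16.200,25.100,15.200]
diag = √(41²+41²+23.9²) = √3933.21 = 62.715


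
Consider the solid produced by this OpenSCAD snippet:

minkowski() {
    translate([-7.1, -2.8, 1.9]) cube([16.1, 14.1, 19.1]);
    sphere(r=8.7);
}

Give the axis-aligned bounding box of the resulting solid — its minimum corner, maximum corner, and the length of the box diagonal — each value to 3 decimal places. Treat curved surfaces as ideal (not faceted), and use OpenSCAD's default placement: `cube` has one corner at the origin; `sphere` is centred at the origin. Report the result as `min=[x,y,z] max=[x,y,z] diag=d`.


min=[-15.800,-11.500,-6.800] max=[17.700,20.000,29.700] diag=58.709

A = translate([-7.1, -2.8, 1.9]) cube([16.1, 14.1, 19.1]) → bbox [-7.1,-2.8,1.9] .. [9,11.3,21]
B = sphere(r=8.7) → bbox [-8.7,-8.7,-8.7] .. [8.7,8.7,8.7]
lo = A.lo+B.lo = [-7.1-8.7, -2.8-8.7, 1.9-8.7] = [-15.800,-11.500,-6.800]
hi = A.hi+B.hi = [9+8.7, 11.3+8.7, 21+8.7] = [17.700,20.000,29.700]
diag = √(33.5²+31.5²+36.5²) = √3446.75 = 58.709


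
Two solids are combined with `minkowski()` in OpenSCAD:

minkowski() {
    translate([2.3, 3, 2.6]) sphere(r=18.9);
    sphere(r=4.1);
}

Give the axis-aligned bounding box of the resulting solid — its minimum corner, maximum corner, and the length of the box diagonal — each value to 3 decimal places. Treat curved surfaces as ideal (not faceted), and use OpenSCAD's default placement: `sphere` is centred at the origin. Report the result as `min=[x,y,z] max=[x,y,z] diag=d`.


A = translate([2.3, 3, 2.6]) sphere(r=18.9) → bbox [-16.6,-15.9,-16.3] .. [21.2,21.9,21.5]
B = sphere(r=4.1) → bbox [-4.1,-4.1,-4.1] .. [4.1,4.1,4.1]
lo = A.lo+B.lo = [-16.6-4.1, -15.9-4.1, -16.3-4.1] = [-20.700,-20.000,-20.400]
hi = A.hi+B.hi = [21.2+4.1, 21.9+4.1, 21.5+4.1] = [25.300,26.000,25.600]
diag = √(46²+46²+46²) = √6348 = 79.674

min=[-20.700,-20.000,-20.400] max=[25.300,26.000,25.600] diag=79.674


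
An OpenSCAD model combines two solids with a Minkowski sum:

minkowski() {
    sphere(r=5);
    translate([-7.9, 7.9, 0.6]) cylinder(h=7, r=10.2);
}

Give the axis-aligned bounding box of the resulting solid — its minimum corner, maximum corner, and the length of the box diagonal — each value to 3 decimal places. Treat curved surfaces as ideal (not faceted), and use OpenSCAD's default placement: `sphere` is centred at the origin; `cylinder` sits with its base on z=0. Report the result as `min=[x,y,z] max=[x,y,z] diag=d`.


A = translate([-7.9, 7.9, 0.6]) cylinder(h=7, r=10.2) → bbox [-18.1,-2.3,0.6] .. [2.3,18.1,7.6]
B = sphere(r=5) → bbox [-5,-5,-5] .. [5,5,5]
lo = A.lo+B.lo = [-18.1-5, -2.3-5, 0.6-5] = [-23.100,-7.300,-4.400]
hi = A.hi+B.hi = [2.3+5, 18.1+5, 7.6+5] = [7.300,23.100,12.600]
diag = √(30.4²+30.4²+17²) = √2137.32 = 46.231

min=[-23.100,-7.300,-4.400] max=[7.300,23.100,12.600] diag=46.231


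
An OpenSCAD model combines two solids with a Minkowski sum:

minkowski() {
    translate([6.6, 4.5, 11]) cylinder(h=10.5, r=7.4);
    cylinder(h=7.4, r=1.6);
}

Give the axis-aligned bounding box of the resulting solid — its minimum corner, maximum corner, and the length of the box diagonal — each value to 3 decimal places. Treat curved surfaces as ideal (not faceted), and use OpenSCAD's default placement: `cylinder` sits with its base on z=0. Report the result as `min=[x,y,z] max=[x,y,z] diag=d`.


A = translate([6.6, 4.5, 11]) cylinder(h=10.5, r=7.4) → bbox [-0.8,-2.9,11] .. [14,11.9,21.5]
B = cylinder(h=7.4, r=1.6) → bbox [-1.6,-1.6,0] .. [1.6,1.6,7.4]
lo = A.lo+B.lo = [-0.8-1.6, -2.9-1.6, 11+0] = [-2.400,-4.500,11.000]
hi = A.hi+B.hi = [14+1.6, 11.9+1.6, 21.5+7.4] = [15.600,13.500,28.900]
diag = √(18²+18²+17.9²) = √968.41 = 31.119

min=[-2.400,-4.500,11.000] max=[15.600,13.500,28.900] diag=31.119


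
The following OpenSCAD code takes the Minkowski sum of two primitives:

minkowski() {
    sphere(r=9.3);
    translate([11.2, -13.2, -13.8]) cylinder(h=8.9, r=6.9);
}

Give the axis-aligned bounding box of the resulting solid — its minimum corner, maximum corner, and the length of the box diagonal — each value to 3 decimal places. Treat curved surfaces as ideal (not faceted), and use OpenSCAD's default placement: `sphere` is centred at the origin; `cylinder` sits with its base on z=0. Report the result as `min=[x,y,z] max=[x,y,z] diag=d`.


A = translate([11.2, -13.2, -13.8]) cylinder(h=8.9, r=6.9) → bbox [4.3,-20.1,-13.8] .. [18.1,-6.3,-4.9]
B = sphere(r=9.3) → bbox [-9.3,-9.3,-9.3] .. [9.3,9.3,9.3]
lo = A.lo+B.lo = [4.3-9.3, -20.1-9.3, -13.8-9.3] = [-5.000,-29.400,-23.100]
hi = A.hi+B.hi = [18.1+9.3, -6.3+9.3, -4.9+9.3] = [27.400,3.000,4.400]
diag = √(32.4²+32.4²+27.5²) = √2855.77 = 53.439

min=[-5.000,-29.400,-23.100] max=[27.400,3.000,4.400] diag=53.439


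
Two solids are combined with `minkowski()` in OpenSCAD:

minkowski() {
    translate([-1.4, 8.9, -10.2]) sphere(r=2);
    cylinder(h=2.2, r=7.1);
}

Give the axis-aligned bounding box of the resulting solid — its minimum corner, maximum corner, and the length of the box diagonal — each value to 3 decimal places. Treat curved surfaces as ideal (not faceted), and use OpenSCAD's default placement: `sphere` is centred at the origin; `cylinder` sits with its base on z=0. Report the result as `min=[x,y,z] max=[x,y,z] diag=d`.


A = translate([-1.4, 8.9, -10.2]) sphere(r=2) → bbox [-3.4,6.9,-12.2] .. [0.6,10.9,-8.2]
B = cylinder(h=2.2, r=7.1) → bbox [-7.1,-7.1,0] .. [7.1,7.1,2.2]
lo = A.lo+B.lo = [-3.4-7.1, 6.9-7.1, -12.2+0] = [-10.500,-0.200,-12.200]
hi = A.hi+B.hi = [0.6+7.1, 10.9+7.1, -8.2+2.2] = [7.700,18.000,-6.000]
diag = √(18.2²+18.2²+6.2²) = √700.92 = 26.475

min=[-10.500,-0.200,-12.200] max=[7.700,18.000,-6.000] diag=26.475


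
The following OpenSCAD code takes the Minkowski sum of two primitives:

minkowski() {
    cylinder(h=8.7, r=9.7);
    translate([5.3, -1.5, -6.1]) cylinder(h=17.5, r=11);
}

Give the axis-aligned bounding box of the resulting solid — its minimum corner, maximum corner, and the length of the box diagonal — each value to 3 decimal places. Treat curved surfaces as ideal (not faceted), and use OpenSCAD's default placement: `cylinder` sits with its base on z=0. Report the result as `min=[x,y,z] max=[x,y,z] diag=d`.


A = translate([5.3, -1.5, -6.1]) cylinder(h=17.5, r=11) → bbox [-5.7,-12.5,-6.1] .. [16.3,9.5,11.4]
B = cylinder(h=8.7, r=9.7) → bbox [-9.7,-9.7,0] .. [9.7,9.7,8.7]
lo = A.lo+B.lo = [-5.7-9.7, -12.5-9.7, -6.1+0] = [-15.400,-22.200,-6.100]
hi = A.hi+B.hi = [16.3+9.7, 9.5+9.7, 11.4+8.7] = [26.000,19.200,20.100]
diag = √(41.4²+41.4²+26.2²) = √4114.36 = 64.143

min=[-15.400,-22.200,-6.100] max=[26.000,19.200,20.100] diag=64.143


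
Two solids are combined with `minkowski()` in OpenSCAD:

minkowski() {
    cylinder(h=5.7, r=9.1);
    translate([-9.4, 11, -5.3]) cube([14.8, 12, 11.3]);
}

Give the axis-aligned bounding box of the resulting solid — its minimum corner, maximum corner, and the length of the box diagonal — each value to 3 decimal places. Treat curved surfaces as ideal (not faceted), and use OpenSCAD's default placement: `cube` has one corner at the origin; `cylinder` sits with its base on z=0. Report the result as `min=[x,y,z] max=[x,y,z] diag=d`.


min=[-18.500,1.900,-5.300] max=[14.500,32.100,11.700] diag=47.854

A = translate([-9.4, 11, -5.3]) cube([14.8, 12, 11.3]) → bbox [-9.4,11,-5.3] .. [5.4,23,6]
B = cylinder(h=5.7, r=9.1) → bbox [-9.1,-9.1,0] .. [9.1,9.1,5.7]
lo = A.lo+B.lo = [-9.4-9.1, 11-9.1, -5.3+0] = [-18.500,1.900,-5.300]
hi = A.hi+B.hi = [5.4+9.1, 23+9.1, 6+5.7] = [14.500,32.100,11.700]
diag = √(33²+30.2²+17²) = √2290.04 = 47.854


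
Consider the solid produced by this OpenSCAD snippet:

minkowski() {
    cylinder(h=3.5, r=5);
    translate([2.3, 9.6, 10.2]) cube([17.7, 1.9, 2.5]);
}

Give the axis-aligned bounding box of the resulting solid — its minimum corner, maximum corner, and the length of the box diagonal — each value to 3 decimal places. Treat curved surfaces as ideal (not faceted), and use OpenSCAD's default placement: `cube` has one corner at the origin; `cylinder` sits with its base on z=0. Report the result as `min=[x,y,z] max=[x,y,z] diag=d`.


min=[-2.700,4.600,10.200] max=[25.000,16.500,16.200] diag=30.739

A = translate([2.3, 9.6, 10.2]) cube([17.7, 1.9, 2.5]) → bbox [2.3,9.6,10.2] .. [20,11.5,12.7]
B = cylinder(h=3.5, r=5) → bbox [-5,-5,0] .. [5,5,3.5]
lo = A.lo+B.lo = [2.3-5, 9.6-5, 10.2+0] = [-2.700,4.600,10.200]
hi = A.hi+B.hi = [20+5, 11.5+5, 12.7+3.5] = [25.000,16.500,16.200]
diag = √(27.7²+11.9²+6²) = √944.9 = 30.739


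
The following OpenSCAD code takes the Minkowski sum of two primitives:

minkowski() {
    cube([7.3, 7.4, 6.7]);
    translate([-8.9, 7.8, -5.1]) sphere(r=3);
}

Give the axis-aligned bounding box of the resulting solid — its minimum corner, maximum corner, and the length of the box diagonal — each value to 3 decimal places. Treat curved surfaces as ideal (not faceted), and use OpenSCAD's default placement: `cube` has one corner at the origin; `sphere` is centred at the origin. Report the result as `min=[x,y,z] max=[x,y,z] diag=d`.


min=[-11.900,4.800,-8.100] max=[1.400,18.200,4.600] diag=22.754

A = translate([-8.9, 7.8, -5.1]) sphere(r=3) → bbox [-11.9,4.8,-8.1] .. [-5.9,10.8,-2.1]
B = cube([7.3, 7.4, 6.7]) → bbox [0,0,0] .. [7.3,7.4,6.7]
lo = A.lo+B.lo = [-11.9+0, 4.8+0, -8.1+0] = [-11.900,4.800,-8.100]
hi = A.hi+B.hi = [-5.9+7.3, 10.8+7.4, -2.1+6.7] = [1.400,18.200,4.600]
diag = √(13.3²+13.4²+12.7²) = √517.74 = 22.754


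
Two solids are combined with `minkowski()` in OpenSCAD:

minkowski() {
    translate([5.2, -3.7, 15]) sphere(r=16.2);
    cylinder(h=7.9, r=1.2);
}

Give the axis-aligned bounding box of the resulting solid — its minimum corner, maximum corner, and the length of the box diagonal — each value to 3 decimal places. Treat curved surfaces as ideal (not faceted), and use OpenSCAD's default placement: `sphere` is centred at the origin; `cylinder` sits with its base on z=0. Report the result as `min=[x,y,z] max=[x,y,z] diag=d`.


min=[-12.200,-21.100,-1.200] max=[22.600,13.700,39.100] diag=63.610

A = translate([5.2, -3.7, 15]) sphere(r=16.2) → bbox [-11,-19.9,-1.2] .. [21.4,12.5,31.2]
B = cylinder(h=7.9, r=1.2) → bbox [-1.2,-1.2,0] .. [1.2,1.2,7.9]
lo = A.lo+B.lo = [-11-1.2, -19.9-1.2, -1.2+0] = [-12.200,-21.100,-1.200]
hi = A.hi+B.hi = [21.4+1.2, 12.5+1.2, 31.2+7.9] = [22.600,13.700,39.100]
diag = √(34.8²+34.8²+40.3²) = √4046.17 = 63.610
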